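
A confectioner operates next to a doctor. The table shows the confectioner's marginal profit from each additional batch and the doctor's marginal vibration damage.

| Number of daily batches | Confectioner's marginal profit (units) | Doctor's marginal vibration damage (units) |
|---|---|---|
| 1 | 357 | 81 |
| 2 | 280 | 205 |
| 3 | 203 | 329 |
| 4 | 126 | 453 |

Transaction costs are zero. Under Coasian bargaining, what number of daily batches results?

2

Bargaining reaches the level where marginal profit last exceeds marginal vibration damage.
That holds through level 2 (280 ≥ 205) but not at 3 (203 < 329).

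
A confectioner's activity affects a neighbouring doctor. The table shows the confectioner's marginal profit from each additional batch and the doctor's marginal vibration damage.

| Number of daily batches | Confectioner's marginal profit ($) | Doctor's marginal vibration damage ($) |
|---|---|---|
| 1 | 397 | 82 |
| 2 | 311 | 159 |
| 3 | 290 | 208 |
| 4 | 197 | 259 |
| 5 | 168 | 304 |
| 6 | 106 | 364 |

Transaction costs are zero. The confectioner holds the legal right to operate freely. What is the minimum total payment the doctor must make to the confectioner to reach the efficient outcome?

Left alone the confectioner would choose level 6 (marginal profit stays positive).
Efficient level: k* = 3 (marginal profit ≥ marginal vibration damage through 3).
The doctor must at least cover the confectioner's forgone profit from cutting 6→3: 197 + 168 + 106 = 471.

$471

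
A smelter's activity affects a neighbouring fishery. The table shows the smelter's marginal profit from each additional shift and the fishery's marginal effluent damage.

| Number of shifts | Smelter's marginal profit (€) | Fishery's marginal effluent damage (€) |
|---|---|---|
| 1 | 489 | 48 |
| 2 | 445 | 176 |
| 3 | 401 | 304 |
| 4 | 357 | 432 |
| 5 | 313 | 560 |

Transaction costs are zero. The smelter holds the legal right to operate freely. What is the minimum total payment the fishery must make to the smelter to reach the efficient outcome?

€670

Left alone the smelter would choose level 5 (marginal profit stays positive).
Efficient level: k* = 3 (marginal profit ≥ marginal effluent damage through 3).
The fishery must at least cover the smelter's forgone profit from cutting 5→3: 357 + 313 = 670.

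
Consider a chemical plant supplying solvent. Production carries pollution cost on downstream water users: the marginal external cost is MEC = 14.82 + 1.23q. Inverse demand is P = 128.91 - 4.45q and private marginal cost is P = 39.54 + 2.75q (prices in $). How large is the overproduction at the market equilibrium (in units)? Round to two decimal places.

Market equilibrium (private): 39.54 + 2.75q = 128.91 - 4.45q → q_m = 12.4125.
Social marginal cost = private MC + MEC = 54.36 + 3.98q.
Set SMC = demand: 54.36 + 3.98q = 128.91 - 4.45q → q* = 8.8434.
Gap = |12.4125 − 8.8434| = 3.5691.

3.57 units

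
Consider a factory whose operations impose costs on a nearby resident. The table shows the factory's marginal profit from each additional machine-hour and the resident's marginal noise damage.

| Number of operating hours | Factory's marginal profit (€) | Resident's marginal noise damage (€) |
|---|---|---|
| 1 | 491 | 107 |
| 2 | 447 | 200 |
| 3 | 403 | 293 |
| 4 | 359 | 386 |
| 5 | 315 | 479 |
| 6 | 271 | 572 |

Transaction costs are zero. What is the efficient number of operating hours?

Bargaining reaches the level where marginal profit last exceeds marginal noise damage.
That holds through level 3 (403 ≥ 293) but not at 4 (359 < 386).

3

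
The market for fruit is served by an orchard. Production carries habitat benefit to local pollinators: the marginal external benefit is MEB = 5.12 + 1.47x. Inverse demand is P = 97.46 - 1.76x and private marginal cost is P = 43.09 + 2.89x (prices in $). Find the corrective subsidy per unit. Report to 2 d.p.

subsidy = $32.62 per unit

Social marginal cost = private MC − MEB = 37.97 + 1.42x.
Set SMC = demand: 37.97 + 1.42x = 97.46 - 1.76x → x* = 18.7075.
The Pigouvian subsidy equals MEB at x*: 5.12 + 1.47×18.7075 = 32.6200.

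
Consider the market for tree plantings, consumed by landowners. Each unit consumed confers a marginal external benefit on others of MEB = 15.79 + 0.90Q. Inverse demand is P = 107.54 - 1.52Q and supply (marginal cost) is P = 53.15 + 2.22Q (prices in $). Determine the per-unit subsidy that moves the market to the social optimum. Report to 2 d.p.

subsidy = $38.03 per unit

Social marginal benefit = demand + MEB = 123.33 - 0.62Q.
Set SMB = MC: 123.33 - 0.62Q = 53.15 + 2.22Q → Q* = 24.7113.
The Pigouvian subsidy equals MEB at Q*: 15.79 + 0.90×24.7113 = 38.0302.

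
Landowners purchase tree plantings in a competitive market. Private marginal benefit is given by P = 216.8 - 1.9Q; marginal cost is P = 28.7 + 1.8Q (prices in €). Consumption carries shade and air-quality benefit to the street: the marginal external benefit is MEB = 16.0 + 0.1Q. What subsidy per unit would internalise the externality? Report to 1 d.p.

Social marginal benefit = demand + MEB = 232.8 - 1.8Q.
Set SMB = MC: 232.8 - 1.8Q = 28.7 + 1.8Q → Q* = 56.6944.
The Pigouvian subsidy equals MEB at Q*: 16.0 + 0.1×56.6944 = 21.6694.

subsidy = €21.7 per unit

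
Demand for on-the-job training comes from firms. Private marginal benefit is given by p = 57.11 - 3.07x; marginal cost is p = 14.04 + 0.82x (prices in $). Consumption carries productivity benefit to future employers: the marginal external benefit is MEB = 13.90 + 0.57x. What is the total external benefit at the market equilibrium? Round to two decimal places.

$188.84

Market equilibrium (private): 14.04 + 0.82x = 57.11 - 3.07x → x_m = 11.0720.
Total external benefit = ∫₀^{x_m} (13.90 + 0.57x) dx = 13.90×11.0720 + ½×0.57×11.0720² = 188.8387.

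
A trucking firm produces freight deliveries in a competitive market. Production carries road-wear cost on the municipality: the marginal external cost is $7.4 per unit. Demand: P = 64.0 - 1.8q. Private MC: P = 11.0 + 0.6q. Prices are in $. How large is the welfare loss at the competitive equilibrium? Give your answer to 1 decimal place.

DWL = $11.4

Market equilibrium (private): 11.0 + 0.6q = 64.0 - 1.8q → q_m = 22.0833.
Social marginal cost = private MC + MEC = 18.4 + 0.6q.
Set SMC = demand: 18.4 + 0.6q = 64.0 - 1.8q → q* = 19.0000.
Height of the DWL triangle at q_m is SMC(q_m) − demand(q_m) = MEC(q_m) = 7.4000.
DWL = ½ × 3.0833 × 7.4000 = 11.4082.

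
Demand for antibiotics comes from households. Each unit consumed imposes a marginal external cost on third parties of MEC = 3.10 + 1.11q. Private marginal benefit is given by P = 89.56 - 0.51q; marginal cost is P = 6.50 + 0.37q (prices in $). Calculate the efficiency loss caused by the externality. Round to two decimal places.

Market equilibrium (private): 6.50 + 0.37q = 89.56 - 0.51q → q_m = 94.3864.
Social marginal benefit = demand − MEC = 86.46 - 1.62q.
Set SMB = MC: 86.46 - 1.62q = 6.50 + 0.37q → q* = 40.1809.
The welfare-loss triangle has base |q_m − q*| and height MEC(q_m) (the vertical gap between SMB and MC is zero at q* and MEC at q_m).
DWL = ½ × 54.2055 × 107.8689 = 2923.5438.

DWL = $2923.54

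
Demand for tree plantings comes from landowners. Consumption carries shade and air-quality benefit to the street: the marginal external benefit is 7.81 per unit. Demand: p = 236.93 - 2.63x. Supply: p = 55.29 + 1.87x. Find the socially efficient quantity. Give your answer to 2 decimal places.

Social marginal benefit = demand + MEB = 244.74 - 2.63x.
Set SMB = MC: 244.74 - 2.63x = 55.29 + 1.87x → x* = 42.1000.

x* = 42.10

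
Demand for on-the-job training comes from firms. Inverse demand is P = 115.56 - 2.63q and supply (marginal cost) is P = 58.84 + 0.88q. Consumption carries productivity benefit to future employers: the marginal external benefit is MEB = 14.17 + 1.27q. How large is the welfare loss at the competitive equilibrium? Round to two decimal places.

Market equilibrium (private): 58.84 + 0.88q = 115.56 - 2.63q → q_m = 16.1595.
Social marginal benefit = demand + MEB = 129.73 - 1.36q.
Set SMB = MC: 129.73 - 1.36q = 58.84 + 0.88q → q* = 31.6473.
The loss is the area between SMB and MC from q* to q_m; with linear curves that's a triangle of height MEB(q_m).
DWL = ½ × 15.4878 × 34.6926 = 268.6560.

DWL = 268.66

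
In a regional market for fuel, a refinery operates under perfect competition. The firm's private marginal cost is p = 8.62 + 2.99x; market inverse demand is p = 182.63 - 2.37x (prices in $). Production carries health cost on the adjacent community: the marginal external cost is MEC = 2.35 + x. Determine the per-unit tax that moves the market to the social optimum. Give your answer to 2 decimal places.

tax = $29.34 per unit

Social marginal cost = private MC + MEC = 10.97 + 3.99x.
Set SMC = demand: 10.97 + 3.99x = 182.63 - 2.37x → x* = 26.9906.
The Pigouvian tax equals MEC at x*: 2.35 + 1.00×26.9906 = 29.3406.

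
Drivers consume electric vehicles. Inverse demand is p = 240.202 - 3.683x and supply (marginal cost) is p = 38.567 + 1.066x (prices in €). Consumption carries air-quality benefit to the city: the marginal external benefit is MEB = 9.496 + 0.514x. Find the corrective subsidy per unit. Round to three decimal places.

Social marginal benefit = demand + MEB = 249.698 - 3.169x.
Set SMB = MC: 249.698 - 3.169x = 38.567 + 1.066x → x* = 49.8538.
The Pigouvian subsidy equals MEB at x*: 9.496 + 0.514×49.8538 = 35.1209.

subsidy = €35.121 per unit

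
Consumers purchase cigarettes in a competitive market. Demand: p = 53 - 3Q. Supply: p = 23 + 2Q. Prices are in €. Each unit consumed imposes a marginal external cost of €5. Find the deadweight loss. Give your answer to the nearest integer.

DWL = €3

Market equilibrium (private): 23 + 2Q = 53 - 3Q → Q_m = 6.0000.
Social marginal benefit = demand − MEC = 48 - 3Q.
Set SMB = MC: 48 - 3Q = 23 + 2Q → Q* = 5.0000.
The welfare-loss triangle has base |Q_m − Q*| and height MEC(Q_m) (the vertical gap between SMB and MC is zero at Q* and MEC at Q_m).
DWL = ½ × 1.0000 × 5.0000 = 2.5000.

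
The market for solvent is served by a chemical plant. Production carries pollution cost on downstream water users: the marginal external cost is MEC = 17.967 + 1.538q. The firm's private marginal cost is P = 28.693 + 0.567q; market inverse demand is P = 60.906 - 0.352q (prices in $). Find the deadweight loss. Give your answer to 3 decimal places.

DWL = $1051.353

Market equilibrium (private): 28.693 + 0.567q = 60.906 - 0.352q → q_m = 35.0522.
Social marginal cost = private MC + MEC = 46.660 + 2.105q.
Set SMC = demand: 46.660 + 2.105q = 60.906 - 0.352q → q* = 5.7981.
The loss is the area between SMC and demand from q* to q_m; with linear curves that's a triangle of height MEC(q_m).
DWL = ½ × 29.2541 × 71.8773 = 1051.3529.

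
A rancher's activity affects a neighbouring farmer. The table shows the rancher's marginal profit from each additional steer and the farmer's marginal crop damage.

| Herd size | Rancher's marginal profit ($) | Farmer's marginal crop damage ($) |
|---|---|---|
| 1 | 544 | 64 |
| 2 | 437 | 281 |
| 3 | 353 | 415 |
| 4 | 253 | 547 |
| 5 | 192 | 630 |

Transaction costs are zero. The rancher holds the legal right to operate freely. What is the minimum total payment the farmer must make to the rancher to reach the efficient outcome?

$798

Left alone the rancher would choose level 5 (marginal profit stays positive).
Efficient level: k* = 2 (marginal profit ≥ marginal crop damage through 2).
The farmer must at least cover the rancher's forgone profit from cutting 5→2: 353 + 253 + 192 = 798.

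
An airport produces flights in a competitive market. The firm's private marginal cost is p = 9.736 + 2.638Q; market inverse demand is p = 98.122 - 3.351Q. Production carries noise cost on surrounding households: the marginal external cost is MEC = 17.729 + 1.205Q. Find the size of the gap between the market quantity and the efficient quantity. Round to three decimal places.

Market equilibrium (private): 9.736 + 2.638Q = 98.122 - 3.351Q → Q_m = 14.7581.
Social marginal cost = private MC + MEC = 27.465 + 3.843Q.
Set SMC = demand: 27.465 + 3.843Q = 98.122 - 3.351Q → Q* = 9.8217.
Gap = |14.7581 − 9.8217| = 4.9364.

4.936 units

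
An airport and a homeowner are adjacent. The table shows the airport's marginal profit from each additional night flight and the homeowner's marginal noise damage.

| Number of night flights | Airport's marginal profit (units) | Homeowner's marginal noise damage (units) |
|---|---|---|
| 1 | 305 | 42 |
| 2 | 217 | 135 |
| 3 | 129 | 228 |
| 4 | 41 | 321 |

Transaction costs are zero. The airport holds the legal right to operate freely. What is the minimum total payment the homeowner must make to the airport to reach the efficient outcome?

Left alone the airport would choose level 4 (marginal profit stays positive).
Efficient level: k* = 2 (marginal profit ≥ marginal noise damage through 2).
The homeowner must at least cover the airport's forgone profit from cutting 4→2: 129 + 41 = 170.

170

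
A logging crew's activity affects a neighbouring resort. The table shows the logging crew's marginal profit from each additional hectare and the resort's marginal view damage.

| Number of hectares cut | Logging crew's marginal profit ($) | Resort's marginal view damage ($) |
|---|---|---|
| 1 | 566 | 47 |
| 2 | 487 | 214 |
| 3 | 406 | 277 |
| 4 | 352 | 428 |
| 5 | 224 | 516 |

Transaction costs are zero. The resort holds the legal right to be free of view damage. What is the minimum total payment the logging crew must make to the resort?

$538

Efficient level: marginal profit ≥ marginal view damage through level 3, so k* = 3.
With the resort holding the right, the logging crew must at least compensate total damage at k*: 47 + 214 + 277 = 538.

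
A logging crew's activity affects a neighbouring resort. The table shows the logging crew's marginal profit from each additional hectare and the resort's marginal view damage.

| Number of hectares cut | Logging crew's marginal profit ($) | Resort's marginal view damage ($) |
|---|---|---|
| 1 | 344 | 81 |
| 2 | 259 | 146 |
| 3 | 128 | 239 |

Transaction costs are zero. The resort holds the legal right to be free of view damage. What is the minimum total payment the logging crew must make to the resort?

Efficient level: marginal profit ≥ marginal view damage through level 2, so k* = 2.
With the resort holding the right, the logging crew must at least compensate total damage at k*: 81 + 146 = 227.

$227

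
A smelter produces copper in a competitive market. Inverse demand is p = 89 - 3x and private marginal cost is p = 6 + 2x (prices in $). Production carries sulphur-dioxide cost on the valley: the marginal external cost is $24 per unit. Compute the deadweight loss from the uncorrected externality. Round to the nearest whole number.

Market equilibrium (private): 6 + 2x = 89 - 3x → x_m = 16.6000.
Social marginal cost = private MC + MEC = 30 + 2x.
Set SMC = demand: 30 + 2x = 89 - 3x → x* = 11.8000.
Height of the DWL triangle at x_m is SMC(x_m) − demand(x_m) = MEC(x_m) = 24.0000.
DWL = ½ × 4.8000 × 24.0000 = 57.6000.

DWL = $58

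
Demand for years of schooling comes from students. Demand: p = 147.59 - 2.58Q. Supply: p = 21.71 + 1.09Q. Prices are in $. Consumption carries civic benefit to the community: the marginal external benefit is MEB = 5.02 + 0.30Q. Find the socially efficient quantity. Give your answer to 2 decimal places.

Social marginal benefit = demand + MEB = 152.61 - 2.28Q.
Set SMB = MC: 152.61 - 2.28Q = 21.71 + 1.09Q → Q* = 38.8427.

Q* = 38.84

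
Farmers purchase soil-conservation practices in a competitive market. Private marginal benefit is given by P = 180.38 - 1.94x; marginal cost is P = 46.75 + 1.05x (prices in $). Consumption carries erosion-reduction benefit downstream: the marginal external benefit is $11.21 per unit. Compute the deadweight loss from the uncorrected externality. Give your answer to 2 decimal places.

DWL = $21.01

Market equilibrium (private): 46.75 + 1.05x = 180.38 - 1.94x → x_m = 44.6923.
Social marginal benefit = demand + MEB = 191.59 - 1.94x.
Set SMB = MC: 191.59 - 1.94x = 46.75 + 1.05x → x* = 48.4415.
Between x* and x_m the wedge SMB − MC runs linearly from 0 to MEB(x_m), so the loss is a triangle.
DWL = ½ × 3.7492 × 11.2100 = 21.0143.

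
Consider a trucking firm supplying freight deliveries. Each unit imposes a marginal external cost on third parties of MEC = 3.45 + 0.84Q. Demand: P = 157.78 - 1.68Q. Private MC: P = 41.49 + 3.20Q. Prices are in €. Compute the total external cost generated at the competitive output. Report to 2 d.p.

Market equilibrium (private): 41.49 + 3.20Q = 157.78 - 1.68Q → Q_m = 23.8299.
Total external cost = ∫₀^{Q_m} (3.45 + 0.84Q) dQ = 3.45×23.8299 + ½×0.84×23.8299² = 320.7161.

€320.72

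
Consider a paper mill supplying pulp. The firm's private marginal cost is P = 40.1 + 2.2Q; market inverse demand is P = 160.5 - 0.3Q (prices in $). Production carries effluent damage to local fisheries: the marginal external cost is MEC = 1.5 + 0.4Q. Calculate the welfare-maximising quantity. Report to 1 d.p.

Q* = 41.0

Social marginal cost = private MC + MEC = 41.6 + 2.6Q.
Set SMC = demand: 41.6 + 2.6Q = 160.5 - 0.3Q → Q* = 41.0000.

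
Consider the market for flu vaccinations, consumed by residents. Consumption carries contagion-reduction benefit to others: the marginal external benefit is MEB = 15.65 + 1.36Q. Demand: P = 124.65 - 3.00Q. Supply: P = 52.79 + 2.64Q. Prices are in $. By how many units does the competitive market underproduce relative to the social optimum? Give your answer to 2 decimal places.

Market equilibrium (private): 52.79 + 2.64Q = 124.65 - 3.00Q → Q_m = 12.7411.
Social marginal benefit = demand + MEB = 140.30 - 1.64Q.
Set SMB = MC: 140.30 - 1.64Q = 52.79 + 2.64Q → Q* = 20.4463.
Gap = |12.7411 − 20.4463| = 7.7052.

7.71 units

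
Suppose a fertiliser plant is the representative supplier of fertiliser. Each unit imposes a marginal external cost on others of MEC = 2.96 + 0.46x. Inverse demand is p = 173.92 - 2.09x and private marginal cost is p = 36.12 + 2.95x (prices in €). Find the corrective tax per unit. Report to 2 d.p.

Social marginal cost = private MC + MEC = 39.08 + 3.41x.
Set SMC = demand: 39.08 + 3.41x = 173.92 - 2.09x → x* = 24.5164.
The Pigouvian tax equals MEC at x*: 2.96 + 0.46×24.5164 = 14.2375.

tax = €14.24 per unit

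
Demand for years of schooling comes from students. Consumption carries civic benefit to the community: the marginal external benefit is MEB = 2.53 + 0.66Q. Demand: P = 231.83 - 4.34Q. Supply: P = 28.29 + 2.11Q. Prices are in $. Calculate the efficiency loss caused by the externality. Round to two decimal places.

Market equilibrium (private): 28.29 + 2.11Q = 231.83 - 4.34Q → Q_m = 31.5566.
Social marginal benefit = demand + MEB = 234.36 - 3.68Q.
Set SMB = MC: 234.36 - 3.68Q = 28.29 + 2.11Q → Q* = 35.5907.
Between Q* and Q_m the wedge SMB − MC runs linearly from 0 to MEB(Q_m), so the loss is a triangle.
DWL = ½ × 4.0341 × 23.3573 = 47.1128.

DWL = $47.11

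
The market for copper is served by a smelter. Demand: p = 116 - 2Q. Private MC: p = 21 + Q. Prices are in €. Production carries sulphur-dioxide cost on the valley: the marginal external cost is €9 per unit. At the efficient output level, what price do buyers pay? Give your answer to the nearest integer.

P = €59

Social marginal cost = private MC + MEC = 30 + Q.
Set SMC = demand: 30 + Q = 116 - 2Q → Q* = 28.6667.
Consumer price on the demand curve at Q*: 116 − 2×28.6667 = 58.6666.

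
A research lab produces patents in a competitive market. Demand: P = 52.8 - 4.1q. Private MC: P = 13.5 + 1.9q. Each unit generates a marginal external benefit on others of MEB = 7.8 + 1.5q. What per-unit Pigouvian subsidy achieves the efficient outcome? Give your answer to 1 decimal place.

subsidy = 23.5 per unit

Social marginal cost = private MC − MEB = 5.7 + 0.4q.
Set SMC = demand: 5.7 + 0.4q = 52.8 - 4.1q → q* = 10.4667.
The Pigouvian subsidy equals MEB at q*: 7.8 + 1.5×10.4667 = 23.5001.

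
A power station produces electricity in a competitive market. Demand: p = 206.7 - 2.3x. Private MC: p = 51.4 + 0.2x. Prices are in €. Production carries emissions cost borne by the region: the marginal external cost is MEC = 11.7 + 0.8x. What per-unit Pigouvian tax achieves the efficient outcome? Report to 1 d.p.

tax = €46.5 per unit

Social marginal cost = private MC + MEC = 63.1 + x.
Set SMC = demand: 63.1 + x = 206.7 - 2.3x → x* = 43.5152.
The Pigouvian tax equals MEC at x*: 11.7 + 0.8×43.5152 = 46.5122.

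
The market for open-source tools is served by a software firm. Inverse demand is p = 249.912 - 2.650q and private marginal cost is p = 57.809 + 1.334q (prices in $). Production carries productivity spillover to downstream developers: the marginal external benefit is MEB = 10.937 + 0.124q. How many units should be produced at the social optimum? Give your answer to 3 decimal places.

q* = 52.601

Social marginal cost = private MC − MEB = 46.872 + 1.210q.
Set SMC = demand: 46.872 + 1.210q = 249.912 - 2.650q → q* = 52.6010.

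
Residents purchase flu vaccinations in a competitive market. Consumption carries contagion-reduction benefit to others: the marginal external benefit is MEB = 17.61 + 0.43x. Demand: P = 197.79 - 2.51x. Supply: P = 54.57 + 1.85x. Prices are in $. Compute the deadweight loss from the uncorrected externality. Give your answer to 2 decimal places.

DWL = $128.13

Market equilibrium (private): 54.57 + 1.85x = 197.79 - 2.51x → x_m = 32.8486.
Social marginal benefit = demand + MEB = 215.40 - 2.08x.
Set SMB = MC: 215.40 - 2.08x = 54.57 + 1.85x → x* = 40.9237.
Height of the DWL triangle at x_m is SMB(x_m) − MC(x_m) = MEB(x_m) = 31.7349.
DWL = ½ × 8.0751 × 31.7349 = 128.1312.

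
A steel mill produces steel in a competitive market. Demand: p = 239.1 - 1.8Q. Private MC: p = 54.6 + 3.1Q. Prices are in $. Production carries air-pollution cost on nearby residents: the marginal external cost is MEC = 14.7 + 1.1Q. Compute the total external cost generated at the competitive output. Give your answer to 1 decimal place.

Market equilibrium (private): 54.6 + 3.1Q = 239.1 - 1.8Q → Q_m = 37.6531.
Total external cost = ∫₀^{Q_m} (14.7 + 1.1Q) dQ = 14.7×37.6531 + ½×1.1×37.6531² = 1333.2663.

$1333.3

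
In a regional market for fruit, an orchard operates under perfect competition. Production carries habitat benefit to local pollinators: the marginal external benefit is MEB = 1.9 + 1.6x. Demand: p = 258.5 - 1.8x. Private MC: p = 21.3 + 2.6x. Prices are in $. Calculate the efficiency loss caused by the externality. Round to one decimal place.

Market equilibrium (private): 21.3 + 2.6x = 258.5 - 1.8x → x_m = 53.9091.
Social marginal cost = private MC − MEB = 19.4 + x.
Set SMC = demand: 19.4 + x = 258.5 - 1.8x → x* = 85.3929.
The welfare-loss triangle has base |x_m − x*| and height MEB(x_m) (the vertical gap between SMC and demand is zero at x* and MEB at x_m).
DWL = ½ × 31.4838 × 88.1545 = 1387.7193.

DWL = $1387.7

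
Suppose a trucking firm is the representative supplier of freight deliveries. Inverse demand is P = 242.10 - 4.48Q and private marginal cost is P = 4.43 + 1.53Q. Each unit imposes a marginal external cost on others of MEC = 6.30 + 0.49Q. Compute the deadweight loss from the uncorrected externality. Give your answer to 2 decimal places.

DWL = 50.72

Market equilibrium (private): 4.43 + 1.53Q = 242.10 - 4.48Q → Q_m = 39.5458.
Social marginal cost = private MC + MEC = 10.73 + 2.02Q.
Set SMC = demand: 10.73 + 2.02Q = 242.10 - 4.48Q → Q* = 35.5954.
Height of the DWL triangle at Q_m is SMC(Q_m) − demand(Q_m) = MEC(Q_m) = 25.6774.
DWL = ½ × 3.9504 × 25.6774 = 50.7180.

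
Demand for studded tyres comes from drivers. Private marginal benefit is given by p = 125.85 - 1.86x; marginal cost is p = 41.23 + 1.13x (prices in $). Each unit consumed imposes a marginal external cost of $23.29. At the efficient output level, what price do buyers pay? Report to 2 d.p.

Social marginal benefit = demand − MEC = 102.56 - 1.86x.
Set SMB = MC: 102.56 - 1.86x = 41.23 + 1.13x → x* = 20.5117.
Consumer price on the demand curve at x*: 125.85 − 1.86×20.5117 = 87.6982.

P = $87.70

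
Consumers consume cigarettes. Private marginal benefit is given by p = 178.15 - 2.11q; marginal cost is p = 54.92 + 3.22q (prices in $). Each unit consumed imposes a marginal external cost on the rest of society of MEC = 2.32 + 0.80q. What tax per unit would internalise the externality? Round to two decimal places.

tax = $18.10 per unit

Social marginal benefit = demand − MEC = 175.83 - 2.91q.
Set SMB = MC: 175.83 - 2.91q = 54.92 + 3.22q → q* = 19.7243.
The Pigouvian tax equals MEC at q*: 2.32 + 0.80×19.7243 = 18.0994.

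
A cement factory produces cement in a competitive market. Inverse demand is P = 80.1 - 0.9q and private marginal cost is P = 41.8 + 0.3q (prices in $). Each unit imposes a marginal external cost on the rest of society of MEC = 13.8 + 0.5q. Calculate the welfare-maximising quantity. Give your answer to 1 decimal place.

Social marginal cost = private MC + MEC = 55.6 + 0.8q.
Set SMC = demand: 55.6 + 0.8q = 80.1 - 0.9q → q* = 14.4118.

q* = 14.4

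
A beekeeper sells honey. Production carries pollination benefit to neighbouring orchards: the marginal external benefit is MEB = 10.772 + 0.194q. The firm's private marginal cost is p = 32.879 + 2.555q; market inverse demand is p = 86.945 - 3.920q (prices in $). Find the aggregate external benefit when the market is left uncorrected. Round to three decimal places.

Market equilibrium (private): 32.879 + 2.555q = 86.945 - 3.920q → q_m = 8.3500.
Total external benefit = ∫₀^{q_m} (10.772 + 0.194q) dq = 10.772×8.3500 + ½×0.194×8.3500² = 96.7093.

$96.709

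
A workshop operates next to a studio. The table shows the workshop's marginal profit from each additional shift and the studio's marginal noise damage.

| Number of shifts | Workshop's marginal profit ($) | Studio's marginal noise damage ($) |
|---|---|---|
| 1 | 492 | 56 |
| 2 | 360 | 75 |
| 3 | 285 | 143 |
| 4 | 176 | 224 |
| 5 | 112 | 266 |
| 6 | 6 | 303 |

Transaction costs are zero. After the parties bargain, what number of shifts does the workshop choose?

Bargaining reaches the level where marginal profit last exceeds marginal noise damage.
That holds through level 3 (285 ≥ 143) but not at 4 (176 < 224).

3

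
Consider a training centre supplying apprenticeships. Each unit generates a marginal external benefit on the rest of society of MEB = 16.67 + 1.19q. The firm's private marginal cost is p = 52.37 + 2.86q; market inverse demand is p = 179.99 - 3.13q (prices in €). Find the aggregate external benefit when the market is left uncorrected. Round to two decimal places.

€625.25

Market equilibrium (private): 52.37 + 2.86q = 179.99 - 3.13q → q_m = 21.3055.
Total external benefit = ∫₀^{q_m} (16.67 + 1.19q) dq = 16.67×21.3055 + ½×1.19×21.3055² = 625.2477.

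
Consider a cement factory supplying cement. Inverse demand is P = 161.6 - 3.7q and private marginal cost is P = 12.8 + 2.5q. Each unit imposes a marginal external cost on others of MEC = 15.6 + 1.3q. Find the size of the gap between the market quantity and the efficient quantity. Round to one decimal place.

Market equilibrium (private): 12.8 + 2.5q = 161.6 - 3.7q → q_m = 24.0000.
Social marginal cost = private MC + MEC = 28.4 + 3.8q.
Set SMC = demand: 28.4 + 3.8q = 161.6 - 3.7q → q* = 17.7600.
Gap = |24.0000 − 17.7600| = 6.2400.

6.2 units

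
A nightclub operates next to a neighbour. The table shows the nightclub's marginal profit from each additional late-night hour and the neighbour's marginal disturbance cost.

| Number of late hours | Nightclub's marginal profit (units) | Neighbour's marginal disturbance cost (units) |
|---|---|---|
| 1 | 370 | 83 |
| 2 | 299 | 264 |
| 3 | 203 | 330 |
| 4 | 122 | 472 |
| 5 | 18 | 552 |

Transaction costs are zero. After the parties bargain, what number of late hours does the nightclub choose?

Bargaining reaches the level where marginal profit last exceeds marginal disturbance cost.
That holds through level 2 (299 ≥ 264) but not at 3 (203 < 330).

2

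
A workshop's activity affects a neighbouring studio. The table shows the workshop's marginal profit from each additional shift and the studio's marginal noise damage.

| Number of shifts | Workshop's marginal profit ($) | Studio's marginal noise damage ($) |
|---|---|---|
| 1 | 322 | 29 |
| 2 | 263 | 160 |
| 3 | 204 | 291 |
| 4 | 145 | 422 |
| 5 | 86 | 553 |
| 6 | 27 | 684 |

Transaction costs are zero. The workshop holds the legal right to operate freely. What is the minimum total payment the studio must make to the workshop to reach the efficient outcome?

$462

Left alone the workshop would choose level 6 (marginal profit stays positive).
Efficient level: k* = 2 (marginal profit ≥ marginal noise damage through 2).
The studio must at least cover the workshop's forgone profit from cutting 6→2: 204 + 145 + 86 + 27 = 462.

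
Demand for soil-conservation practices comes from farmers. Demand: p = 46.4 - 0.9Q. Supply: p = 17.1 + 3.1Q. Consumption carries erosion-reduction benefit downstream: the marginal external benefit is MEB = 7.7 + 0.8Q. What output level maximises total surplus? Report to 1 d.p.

Social marginal benefit = demand + MEB = 54.1 - 0.1Q.
Set SMB = MC: 54.1 - 0.1Q = 17.1 + 3.1Q → Q* = 11.5625.

Q* = 11.6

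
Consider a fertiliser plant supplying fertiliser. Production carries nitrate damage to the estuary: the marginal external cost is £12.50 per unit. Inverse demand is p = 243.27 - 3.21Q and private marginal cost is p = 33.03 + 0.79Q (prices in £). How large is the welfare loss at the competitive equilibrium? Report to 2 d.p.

DWL = £19.53

Market equilibrium (private): 33.03 + 0.79Q = 243.27 - 3.21Q → Q_m = 52.5600.
Social marginal cost = private MC + MEC = 45.53 + 0.79Q.
Set SMC = demand: 45.53 + 0.79Q = 243.27 - 3.21Q → Q* = 49.4350.
The loss is the area between SMC and demand from Q* to Q_m; with linear curves that's a triangle of height MEC(Q_m).
DWL = ½ × 3.1250 × 12.5000 = 19.5313.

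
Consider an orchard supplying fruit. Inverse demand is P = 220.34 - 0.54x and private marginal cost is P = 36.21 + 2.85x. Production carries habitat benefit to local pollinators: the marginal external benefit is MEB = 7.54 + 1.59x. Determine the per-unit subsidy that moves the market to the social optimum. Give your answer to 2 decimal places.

subsidy = 176.85 per unit

Social marginal cost = private MC − MEB = 28.67 + 1.26x.
Set SMC = demand: 28.67 + 1.26x = 220.34 - 0.54x → x* = 106.4833.
The Pigouvian subsidy equals MEB at x*: 7.54 + 1.59×106.4833 = 176.8484.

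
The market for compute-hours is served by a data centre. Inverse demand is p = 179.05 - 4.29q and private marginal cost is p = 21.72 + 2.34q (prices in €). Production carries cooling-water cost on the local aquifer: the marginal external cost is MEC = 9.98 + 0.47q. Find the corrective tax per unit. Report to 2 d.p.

tax = €19.73 per unit

Social marginal cost = private MC + MEC = 31.70 + 2.81q.
Set SMC = demand: 31.70 + 2.81q = 179.05 - 4.29q → q* = 20.7535.
The Pigouvian tax equals MEC at q*: 9.98 + 0.47×20.7535 = 19.7341.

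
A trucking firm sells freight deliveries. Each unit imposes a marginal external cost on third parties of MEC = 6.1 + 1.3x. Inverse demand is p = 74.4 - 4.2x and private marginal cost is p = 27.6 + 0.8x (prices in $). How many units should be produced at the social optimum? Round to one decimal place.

x* = 6.5

Social marginal cost = private MC + MEC = 33.7 + 2.1x.
Set SMC = demand: 33.7 + 2.1x = 74.4 - 4.2x → x* = 6.4603.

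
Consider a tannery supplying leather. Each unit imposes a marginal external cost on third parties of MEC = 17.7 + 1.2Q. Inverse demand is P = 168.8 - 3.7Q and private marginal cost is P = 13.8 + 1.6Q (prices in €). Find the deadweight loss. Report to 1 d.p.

Market equilibrium (private): 13.8 + 1.6Q = 168.8 - 3.7Q → Q_m = 29.2453.
Social marginal cost = private MC + MEC = 31.5 + 2.8Q.
Set SMC = demand: 31.5 + 2.8Q = 168.8 - 3.7Q → Q* = 21.1231.
Between Q* and Q_m the wedge SMC − demand runs linearly from 0 to MEC(Q_m), so the loss is a triangle.
DWL = ½ × 8.1222 × 52.7943 = 214.4029.

DWL = €214.4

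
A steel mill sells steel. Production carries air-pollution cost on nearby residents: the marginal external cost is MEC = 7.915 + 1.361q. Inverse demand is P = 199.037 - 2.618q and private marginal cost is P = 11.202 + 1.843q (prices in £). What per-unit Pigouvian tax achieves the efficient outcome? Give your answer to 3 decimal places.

Social marginal cost = private MC + MEC = 19.117 + 3.204q.
Set SMC = demand: 19.117 + 3.204q = 199.037 - 2.618q → q* = 30.9035.
The Pigouvian tax equals MEC at q*: 7.915 + 1.361×30.9035 = 49.9747.

tax = £49.975 per unit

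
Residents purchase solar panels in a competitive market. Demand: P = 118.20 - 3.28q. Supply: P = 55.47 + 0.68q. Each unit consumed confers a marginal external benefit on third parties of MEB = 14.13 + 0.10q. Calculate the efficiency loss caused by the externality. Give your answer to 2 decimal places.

DWL = 31.99

Market equilibrium (private): 55.47 + 0.68q = 118.20 - 3.28q → q_m = 15.8409.
Social marginal benefit = demand + MEB = 132.33 - 3.18q.
Set SMB = MC: 132.33 - 3.18q = 55.47 + 0.68q → q* = 19.9119.
The welfare-loss triangle has base |q_m − q*| and height MEB(q_m) (the vertical gap between SMB and MC is zero at q* and MEB at q_m).
DWL = ½ × 4.0710 × 15.7141 = 31.9861.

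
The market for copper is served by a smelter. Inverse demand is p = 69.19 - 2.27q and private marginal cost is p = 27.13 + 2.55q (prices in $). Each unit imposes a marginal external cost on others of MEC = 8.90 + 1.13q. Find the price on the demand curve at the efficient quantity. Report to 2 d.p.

P = $56.54

Social marginal cost = private MC + MEC = 36.03 + 3.68q.
Set SMC = demand: 36.03 + 3.68q = 69.19 - 2.27q → q* = 5.5731.
Consumer price on the demand curve at q*: 69.19 − 2.27×5.5731 = 56.5391.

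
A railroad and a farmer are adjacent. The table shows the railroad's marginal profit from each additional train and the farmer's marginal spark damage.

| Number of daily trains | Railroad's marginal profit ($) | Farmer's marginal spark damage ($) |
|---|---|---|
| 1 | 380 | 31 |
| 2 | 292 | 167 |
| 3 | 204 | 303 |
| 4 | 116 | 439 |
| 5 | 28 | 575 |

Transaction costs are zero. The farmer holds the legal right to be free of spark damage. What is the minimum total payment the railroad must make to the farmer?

Efficient level: marginal profit ≥ marginal spark damage through level 2, so k* = 2.
With the farmer holding the right, the railroad must at least compensate total damage at k*: 31 + 167 = 198.

$198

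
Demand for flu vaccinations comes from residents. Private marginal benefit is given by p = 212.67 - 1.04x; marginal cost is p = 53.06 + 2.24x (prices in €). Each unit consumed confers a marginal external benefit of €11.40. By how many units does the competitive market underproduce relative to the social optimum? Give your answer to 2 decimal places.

3.48 units

Market equilibrium (private): 53.06 + 2.24x = 212.67 - 1.04x → x_m = 48.6616.
Social marginal benefit = demand + MEB = 224.07 - 1.04x.
Set SMB = MC: 224.07 - 1.04x = 53.06 + 2.24x → x* = 52.1372.
Gap = |48.6616 − 52.1372| = 3.4756.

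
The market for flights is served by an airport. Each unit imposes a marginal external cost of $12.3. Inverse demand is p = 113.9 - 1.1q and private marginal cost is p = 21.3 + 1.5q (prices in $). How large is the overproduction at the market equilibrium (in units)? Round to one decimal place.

4.7 units

Market equilibrium (private): 21.3 + 1.5q = 113.9 - 1.1q → q_m = 35.6154.
Social marginal cost = private MC + MEC = 33.6 + 1.5q.
Set SMC = demand: 33.6 + 1.5q = 113.9 - 1.1q → q* = 30.8846.
Gap = |35.6154 − 30.8846| = 4.7308.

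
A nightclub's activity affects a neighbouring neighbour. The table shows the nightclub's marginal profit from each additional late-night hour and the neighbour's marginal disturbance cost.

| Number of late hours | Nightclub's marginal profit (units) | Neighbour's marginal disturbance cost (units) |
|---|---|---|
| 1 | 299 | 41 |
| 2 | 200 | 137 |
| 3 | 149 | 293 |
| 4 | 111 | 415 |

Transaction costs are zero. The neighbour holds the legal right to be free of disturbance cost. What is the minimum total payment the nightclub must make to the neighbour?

178

Efficient level: marginal profit ≥ marginal disturbance cost through level 2, so k* = 2.
With the neighbour holding the right, the nightclub must at least compensate total damage at k*: 41 + 137 = 178.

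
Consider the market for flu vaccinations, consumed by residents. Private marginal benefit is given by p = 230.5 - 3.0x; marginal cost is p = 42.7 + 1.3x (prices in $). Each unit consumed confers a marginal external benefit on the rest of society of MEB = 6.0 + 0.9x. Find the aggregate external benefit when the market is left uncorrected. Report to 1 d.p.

Market equilibrium (private): 42.7 + 1.3x = 230.5 - 3.0x → x_m = 43.6744.
Total external benefit = ∫₀^{x_m} (6.0 + 0.9x) dx = 6.0×43.6744 + ½×0.9×43.6744² = 1120.4003.

$1120.4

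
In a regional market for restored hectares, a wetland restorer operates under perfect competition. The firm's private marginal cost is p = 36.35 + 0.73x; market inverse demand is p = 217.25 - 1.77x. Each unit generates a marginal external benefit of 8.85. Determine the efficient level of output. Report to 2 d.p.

Social marginal cost = private MC − MEB = 27.50 + 0.73x.
Set SMC = demand: 27.50 + 0.73x = 217.25 - 1.77x → x* = 75.9000.

x* = 75.90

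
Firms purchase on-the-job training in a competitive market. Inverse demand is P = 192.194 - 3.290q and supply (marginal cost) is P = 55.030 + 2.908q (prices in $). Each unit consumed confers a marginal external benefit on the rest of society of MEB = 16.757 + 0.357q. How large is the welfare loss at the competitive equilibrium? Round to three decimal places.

Market equilibrium (private): 55.030 + 2.908q = 192.194 - 3.290q → q_m = 22.1304.
Social marginal benefit = demand + MEB = 208.951 - 2.933q.
Set SMB = MC: 208.951 - 2.933q = 55.030 + 2.908q → q* = 26.3518.
The loss is the area between SMB and MC from q* to q_m; with linear curves that's a triangle of height MEB(q_m).
DWL = ½ × 4.2214 × 24.6575 = 52.0446.

DWL = $52.045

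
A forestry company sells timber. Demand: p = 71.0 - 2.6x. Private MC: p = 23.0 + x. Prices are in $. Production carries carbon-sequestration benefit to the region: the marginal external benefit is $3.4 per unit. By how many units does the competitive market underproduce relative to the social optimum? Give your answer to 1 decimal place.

0.9 units

Market equilibrium (private): 23.0 + x = 71.0 - 2.6x → x_m = 13.3333.
Social marginal cost = private MC − MEB = 19.6 + x.
Set SMC = demand: 19.6 + x = 71.0 - 2.6x → x* = 14.2778.
Gap = |13.3333 − 14.2778| = 0.9445.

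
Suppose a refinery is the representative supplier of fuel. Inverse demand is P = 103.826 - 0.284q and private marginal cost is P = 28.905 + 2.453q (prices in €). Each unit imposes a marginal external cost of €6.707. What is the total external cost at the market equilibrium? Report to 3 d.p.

Market equilibrium (private): 28.905 + 2.453q = 103.826 - 0.284q → q_m = 27.3734.
Total external cost = MEC × q_m = 6.707 × 27.3734 = 183.5934.

€183.593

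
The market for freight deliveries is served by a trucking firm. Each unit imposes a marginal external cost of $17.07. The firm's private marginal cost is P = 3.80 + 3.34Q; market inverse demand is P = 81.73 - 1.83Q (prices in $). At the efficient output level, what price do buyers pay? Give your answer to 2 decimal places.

Social marginal cost = private MC + MEC = 20.87 + 3.34Q.
Set SMC = demand: 20.87 + 3.34Q = 81.73 - 1.83Q → Q* = 11.7718.
Consumer price on the demand curve at Q*: 81.73 − 1.83×11.7718 = 60.1876.

P = $60.19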